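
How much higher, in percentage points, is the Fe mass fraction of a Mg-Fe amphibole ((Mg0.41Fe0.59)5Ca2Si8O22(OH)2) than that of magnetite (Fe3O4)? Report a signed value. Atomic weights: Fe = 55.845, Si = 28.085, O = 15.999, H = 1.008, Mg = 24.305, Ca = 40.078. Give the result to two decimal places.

M((Mg0.41Fe0.59)5Ca2Si8O22(OH)2) = 905.396 g/mol, so wt% Fe = 164.743/905.396 × 100 = 18.20%.
M(Fe3O4) = 231.531 g/mol, so wt% Fe = 167.535/231.531 × 100 = 72.36%.
18.20 − 72.36 = -54.16 pp.

-54.16 percentage points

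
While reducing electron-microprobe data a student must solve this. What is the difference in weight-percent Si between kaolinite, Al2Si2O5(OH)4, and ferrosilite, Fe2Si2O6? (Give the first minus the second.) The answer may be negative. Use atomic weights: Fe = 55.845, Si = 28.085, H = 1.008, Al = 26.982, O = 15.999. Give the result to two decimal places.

Si in Al2Si2O5(OH)4: molar mass 258.157 g/mol; 2×28.085 = 56.170 g → 21.76 wt%.
Si in Fe2Si2O6: molar mass 263.854 g/mol; 2×28.085 = 56.170 g → 21.29 wt%.
Difference = 21.76 − 21.29 = 0.47 percentage points.

0.47 percentage points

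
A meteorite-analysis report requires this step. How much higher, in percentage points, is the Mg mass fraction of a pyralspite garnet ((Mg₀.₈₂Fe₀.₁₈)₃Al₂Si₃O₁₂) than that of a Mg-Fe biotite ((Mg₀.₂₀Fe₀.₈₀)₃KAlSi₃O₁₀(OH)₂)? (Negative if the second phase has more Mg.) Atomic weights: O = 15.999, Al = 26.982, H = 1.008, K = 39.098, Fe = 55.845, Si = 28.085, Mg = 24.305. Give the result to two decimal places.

11.27 percentage points

M((Mg₀.₈₂Fe₀.₁₈)₃Al₂Si₃O₁₂) = 420.154 g/mol, so wt% Mg = 59.790/420.154 × 100 = 14.23%.
M((Mg₀.₂₀Fe₀.₈₀)₃KAlSi₃O₁₀(OH)₂) = 492.950 g/mol, so wt% Mg = 14.583/492.950 × 100 = 2.96%.
14.23 − 2.96 = 11.27 pp.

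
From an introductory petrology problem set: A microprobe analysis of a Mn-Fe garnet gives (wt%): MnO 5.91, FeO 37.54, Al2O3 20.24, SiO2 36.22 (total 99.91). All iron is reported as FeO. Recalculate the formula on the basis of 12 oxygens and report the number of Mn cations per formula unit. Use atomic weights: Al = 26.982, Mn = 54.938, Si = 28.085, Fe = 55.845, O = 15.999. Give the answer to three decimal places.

5.91 wt% MnO ÷ 70.937 g/mol = 0.08331 mol, giving 0.08331 Mn and 0.08331 O.
37.54 wt% FeO ÷ 71.844 g/mol = 0.52252 mol, giving 0.52252 Fe and 0.52252 O.
20.24 wt% Al2O3 ÷ 101.961 g/mol = 0.19851 mol, giving 0.39702 Al and 0.59553 O.
36.22 wt% SiO2 ÷ 60.083 g/mol = 0.60283 mol, giving 0.60283 Si and 1.20566 O.
Oxygen sums to 2.40702; scaling by 12/2.40702 = 4.98542 puts the formula on 12 O.
Mn: 0.08331 × 4.98542 = 0.415 atoms per formula unit.

0.415 Mn apfu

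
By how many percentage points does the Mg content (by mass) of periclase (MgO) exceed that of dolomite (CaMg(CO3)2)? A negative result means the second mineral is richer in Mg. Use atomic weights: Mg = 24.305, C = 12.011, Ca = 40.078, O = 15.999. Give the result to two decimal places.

47.12 percentage points

Mg in MgO: molar mass 40.304 g/mol; 1×24.305 = 24.305 g → 60.30 wt%.
Mg in CaMg(CO3)2: molar mass 184.399 g/mol; 1×24.305 = 24.305 g → 13.18 wt%.
Difference = 60.30 − 13.18 = 47.12 percentage points.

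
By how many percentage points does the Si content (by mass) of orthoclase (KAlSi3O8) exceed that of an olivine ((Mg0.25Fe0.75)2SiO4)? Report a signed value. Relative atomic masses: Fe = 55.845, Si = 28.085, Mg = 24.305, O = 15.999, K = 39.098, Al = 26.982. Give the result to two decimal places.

15.33 percentage points

M(KAlSi3O8) = 278.327 g/mol, so wt% Si = 84.255/278.327 × 100 = 30.27%.
M((Mg0.25Fe0.75)2SiO4) = 188.001 g/mol, so wt% Si = 28.085/188.001 × 100 = 14.94%.
30.27 − 14.94 = 15.33 pp.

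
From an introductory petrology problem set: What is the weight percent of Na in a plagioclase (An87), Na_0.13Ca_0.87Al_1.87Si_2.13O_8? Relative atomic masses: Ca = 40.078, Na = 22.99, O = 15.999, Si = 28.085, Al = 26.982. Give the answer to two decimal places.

1.08 mass %

M(Na_0.13Ca_0.87Al_1.87Si_2.13O_8) = 276.126 g/mol.
Na contributes 0.13 × 22.99 = 2.989 g per mole.
2.989/276.126 = 0.0108 → 1.08%.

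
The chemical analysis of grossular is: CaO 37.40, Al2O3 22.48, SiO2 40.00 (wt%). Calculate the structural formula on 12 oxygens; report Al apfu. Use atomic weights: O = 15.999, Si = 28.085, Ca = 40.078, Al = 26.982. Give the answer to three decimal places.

1.989 Al apfu

CaO (M=56.077): mol = 0.66694; Ca = 0.66694, O = 0.66694.
Al2O3 (M=101.961): mol = 0.22048; Al = 0.44096, O = 0.66144.
SiO2 (M=60.083): mol = 0.66575; Si = 0.66575, O = 1.33150.
ΣO = 2.65988; factor = 12/ΣO = 4.51148.
Al apfu = 0.44096 × 4.51148 = 1.989.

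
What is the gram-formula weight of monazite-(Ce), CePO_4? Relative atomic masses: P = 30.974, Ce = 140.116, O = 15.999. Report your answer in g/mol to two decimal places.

235.09 g/mol

M = 1·140.116 + 1·30.974 + 4·15.999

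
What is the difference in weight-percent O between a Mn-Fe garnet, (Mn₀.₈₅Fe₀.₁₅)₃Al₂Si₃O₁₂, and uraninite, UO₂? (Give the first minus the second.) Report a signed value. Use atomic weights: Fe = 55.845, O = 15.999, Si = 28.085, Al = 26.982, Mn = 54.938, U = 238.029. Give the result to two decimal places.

26.90 percentage points

First mineral: 191.988 g O in 495.429 g formula = 38.75 wt% O.
Second mineral: 31.998 g O in 270.027 g formula = 11.85 wt% O.
38.75% − 11.85% gives a difference of 26.90 percentage points.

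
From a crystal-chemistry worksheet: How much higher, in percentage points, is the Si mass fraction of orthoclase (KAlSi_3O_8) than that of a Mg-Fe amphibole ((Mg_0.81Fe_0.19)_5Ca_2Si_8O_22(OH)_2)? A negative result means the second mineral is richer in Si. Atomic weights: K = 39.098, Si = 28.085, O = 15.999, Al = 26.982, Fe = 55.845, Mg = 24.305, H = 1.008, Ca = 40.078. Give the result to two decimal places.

3.60 percentage points

M(KAlSi_3O_8) = 278.327 g/mol, so wt% Si = 84.255/278.327 × 100 = 30.27%.
M((Mg_0.81Fe_0.19)_5Ca_2Si_8O_22(OH)_2) = 842.316 g/mol, so wt% Si = 224.680/842.316 × 100 = 26.67%.
30.27 − 26.67 = 3.60 pp.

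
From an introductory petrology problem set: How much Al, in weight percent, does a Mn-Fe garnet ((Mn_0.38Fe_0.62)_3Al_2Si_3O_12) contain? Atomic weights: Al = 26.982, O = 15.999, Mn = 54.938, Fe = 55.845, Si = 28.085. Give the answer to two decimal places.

10.86 weight percent

Molar mass of (Mn_0.38Fe_0.62)_3Al_2Si_3O_12: 1.14*54.938 + 1.86*55.845 + 2*26.982 + 3*28.085 + 12*15.999 = 496.708 g/mol.
Mass of Al per formula unit: 2 × 26.982 = 53.964 g.
Weight fraction Al = 53.964 / 496.708 = 0.1086.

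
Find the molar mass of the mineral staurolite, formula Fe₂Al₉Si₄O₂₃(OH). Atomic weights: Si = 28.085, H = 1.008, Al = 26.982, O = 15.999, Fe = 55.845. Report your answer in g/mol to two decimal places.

851.85 g/mol

The formula mass is the sum 2(55.845) + 9(26.982) + 4(28.085) + 24(15.999) + 1(1.008).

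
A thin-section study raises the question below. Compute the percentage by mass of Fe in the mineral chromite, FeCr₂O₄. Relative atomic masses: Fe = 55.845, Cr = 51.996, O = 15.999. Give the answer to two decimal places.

M(FeCr₂O₄) = 223.833 g/mol.
Fe contributes 1 × 55.845 = 55.845 g per mole.
55.845/223.833 = 0.2495 → 24.95%.

24.95 wt%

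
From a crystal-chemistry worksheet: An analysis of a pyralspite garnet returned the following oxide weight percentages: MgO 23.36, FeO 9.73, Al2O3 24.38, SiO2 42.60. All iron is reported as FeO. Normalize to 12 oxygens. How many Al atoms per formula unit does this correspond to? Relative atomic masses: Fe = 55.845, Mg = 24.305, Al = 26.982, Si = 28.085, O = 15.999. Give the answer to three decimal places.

2.013 Al apfu

MgO: 23.36/40.304 = 0.57960 mol → 0.57960 mol Mg, 0.57960 mol O.
FeO: 9.73/71.844 = 0.13543 mol → 0.13543 mol Fe, 0.13543 mol O.
Al2O3: 24.38/101.961 = 0.23911 mol → 0.47822 mol Al, 0.71733 mol O.
SiO2: 42.60/60.083 = 0.70902 mol → 0.70902 mol Si, 1.41804 mol O.
Total oxygen = 2.85040 mol. Normalization factor = 12/2.85040 = 4.20994.
Al per 12 O = 0.47822 × 4.20994 = 2.013.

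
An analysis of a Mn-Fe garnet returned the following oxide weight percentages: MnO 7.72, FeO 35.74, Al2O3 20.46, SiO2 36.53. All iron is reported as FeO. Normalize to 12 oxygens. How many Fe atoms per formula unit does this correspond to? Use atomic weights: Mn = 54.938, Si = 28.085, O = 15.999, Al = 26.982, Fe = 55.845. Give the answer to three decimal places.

MnO (M=70.937): mol = 0.10883; Mn = 0.10883, O = 0.10883.
FeO (M=71.844): mol = 0.49747; Fe = 0.49747, O = 0.49747.
Al2O3 (M=101.961): mol = 0.20066; Al = 0.40132, O = 0.60198.
SiO2 (M=60.083): mol = 0.60799; Si = 0.60799, O = 1.21598.
ΣO = 2.42426; factor = 12/ΣO = 4.94996.
Fe apfu = 0.49747 × 4.94996 = 2.462.

2.462 Fe apfu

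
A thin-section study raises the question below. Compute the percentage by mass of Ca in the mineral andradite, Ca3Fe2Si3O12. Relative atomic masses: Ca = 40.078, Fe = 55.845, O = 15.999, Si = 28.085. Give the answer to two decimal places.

Formula mass = 3*40.078 + 2*55.845 + 3*28.085 + 12*15.999 = 508.167 g/mol, of which 120.234 g is Ca.
So Ca makes up 120.234/508.167 = 0.2366 of the mass, i.e. 23.66%.

23.66 wt%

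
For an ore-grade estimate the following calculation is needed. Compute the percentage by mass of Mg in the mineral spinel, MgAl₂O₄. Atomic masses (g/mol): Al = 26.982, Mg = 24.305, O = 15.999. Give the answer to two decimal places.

17.08 mass %

M(MgAl₂O₄) = 142.265 g/mol.
Mg contributes 1 × 24.305 = 24.305 g per mole.
24.305/142.265 = 0.1708 → 17.08%.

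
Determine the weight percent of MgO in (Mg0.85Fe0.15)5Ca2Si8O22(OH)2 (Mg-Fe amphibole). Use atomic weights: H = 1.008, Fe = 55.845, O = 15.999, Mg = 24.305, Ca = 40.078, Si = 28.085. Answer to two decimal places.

M((Mg0.85Fe0.15)5Ca2Si8O22(OH)2) = 836.008 g/mol; M(MgO) = 40.304 g/mol.
Moles MgO per formula unit = 4.25 Mg ÷ 1 = 4.2500.
MgO fraction = (4.2500 × 40.304) / 836.008 = 171.292/836.008 = 0.2049.

20.49 wt%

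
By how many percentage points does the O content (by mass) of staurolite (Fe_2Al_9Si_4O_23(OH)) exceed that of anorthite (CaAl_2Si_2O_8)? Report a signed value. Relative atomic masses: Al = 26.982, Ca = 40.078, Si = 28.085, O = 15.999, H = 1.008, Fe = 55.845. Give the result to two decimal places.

First mineral: 383.976 g O in 851.852 g formula = 45.08 wt% O.
Second mineral: 127.992 g O in 278.204 g formula = 46.01 wt% O.
45.08% − 46.01% gives a difference of -0.93 percentage points.

-0.93 percentage points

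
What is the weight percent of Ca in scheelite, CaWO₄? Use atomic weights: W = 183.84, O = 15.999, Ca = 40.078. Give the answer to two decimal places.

13.92 weight percent

Molar mass of CaWO₄: 1×40.078 + 1×183.84 + 4×15.999 = 287.914 g/mol.
Mass of Ca per formula unit: 1 × 40.078 = 40.078 g.
Weight fraction Ca = 40.078 / 287.914 = 0.1392.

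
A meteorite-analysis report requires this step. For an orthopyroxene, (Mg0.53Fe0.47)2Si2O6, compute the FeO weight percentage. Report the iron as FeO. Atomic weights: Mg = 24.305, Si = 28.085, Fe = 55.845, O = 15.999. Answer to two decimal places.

M((Mg0.53Fe0.47)2Si2O6) = 230.422 g/mol; M(FeO) = 71.844 g/mol.
Moles FeO per formula unit = 0.94 Fe ÷ 1 = 0.9400.
FeO fraction = (0.9400 × 71.844) / 230.422 = 67.533/230.422 = 0.2931.

29.31 wt%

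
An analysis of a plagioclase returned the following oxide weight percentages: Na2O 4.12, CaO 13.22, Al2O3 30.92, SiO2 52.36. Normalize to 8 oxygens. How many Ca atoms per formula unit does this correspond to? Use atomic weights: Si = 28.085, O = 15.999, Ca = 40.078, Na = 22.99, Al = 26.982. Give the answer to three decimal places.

Na2O: 4.12/61.979 = 0.06647 mol → 0.13294 mol Na, 0.06647 mol O.
CaO: 13.22/56.077 = 0.23575 mol → 0.23575 mol Ca, 0.23575 mol O.
Al2O3: 30.92/101.961 = 0.30325 mol → 0.60650 mol Al, 0.90975 mol O.
SiO2: 52.36/60.083 = 0.87146 mol → 0.87146 mol Si, 1.74292 mol O.
Total oxygen = 2.95489 mol. Normalization factor = 8/2.95489 = 2.70738.
Ca per 8 O = 0.23575 × 2.70738 = 0.638.

0.638 Ca apfu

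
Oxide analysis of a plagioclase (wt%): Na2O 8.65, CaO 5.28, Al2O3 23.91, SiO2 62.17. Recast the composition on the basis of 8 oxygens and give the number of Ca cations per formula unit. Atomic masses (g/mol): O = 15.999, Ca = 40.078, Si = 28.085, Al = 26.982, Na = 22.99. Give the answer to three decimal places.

Na2O (M=61.979): mol = 0.13956; Na = 0.27912, O = 0.13956.
CaO (M=56.077): mol = 0.09416; Ca = 0.09416, O = 0.09416.
Al2O3 (M=101.961): mol = 0.23450; Al = 0.46900, O = 0.70350.
SiO2 (M=60.083): mol = 1.03474; Si = 1.03474, O = 2.06948.
ΣO = 3.00670; factor = 8/ΣO = 2.66072.
Ca apfu = 0.09416 × 2.66072 = 0.251.

0.251 Ca apfu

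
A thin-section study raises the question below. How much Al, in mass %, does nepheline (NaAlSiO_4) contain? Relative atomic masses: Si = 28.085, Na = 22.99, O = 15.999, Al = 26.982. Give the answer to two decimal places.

18.99 mass %

Molar mass of NaAlSiO_4: 1·22.99 + 1·26.982 + 1·28.085 + 4·15.999 = 142.053 g/mol.
Mass of Al per formula unit: 1 × 26.982 = 26.982 g.
Weight fraction Al = 26.982 / 142.053 = 0.1899.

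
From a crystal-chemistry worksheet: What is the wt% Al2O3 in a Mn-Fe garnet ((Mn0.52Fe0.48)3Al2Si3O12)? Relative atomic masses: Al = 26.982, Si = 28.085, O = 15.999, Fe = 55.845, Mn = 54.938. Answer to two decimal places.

20.54 wt%

M((Mn0.52Fe0.48)3Al2Si3O12) = 496.327 g/mol; M(Al2O3) = 101.961 g/mol.
Moles Al2O3 per formula unit = 2 Al ÷ 2 = 1.0000.
Al2O3 fraction = (1.0000 × 101.961) / 496.327 = 101.961/496.327 = 0.2054.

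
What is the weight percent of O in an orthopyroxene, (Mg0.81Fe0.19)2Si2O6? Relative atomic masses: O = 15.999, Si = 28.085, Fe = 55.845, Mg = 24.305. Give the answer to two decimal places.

Molar mass of (Mg0.81Fe0.19)2Si2O6: 1.62*24.305 + 0.38*55.845 + 2*28.085 + 6*15.999 = 212.759 g/mol.
Mass of O per formula unit: 6 × 15.999 = 95.994 g.
Weight fraction O = 95.994 / 212.759 = 0.4512.

45.12 wt%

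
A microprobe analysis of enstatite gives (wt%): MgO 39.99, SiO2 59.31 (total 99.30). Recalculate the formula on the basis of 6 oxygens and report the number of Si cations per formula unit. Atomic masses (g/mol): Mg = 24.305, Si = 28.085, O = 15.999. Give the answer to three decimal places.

1.997 Si apfu

39.99 wt% MgO ÷ 40.304 g/mol = 0.99221 mol, giving 0.99221 Mg and 0.99221 O.
59.31 wt% SiO2 ÷ 60.083 g/mol = 0.98713 mol, giving 0.98713 Si and 1.97426 O.
Oxygen sums to 2.96647; scaling by 6/2.96647 = 2.02261 puts the formula on 6 O.
Si: 0.98713 × 2.02261 = 1.997 atoms per formula unit.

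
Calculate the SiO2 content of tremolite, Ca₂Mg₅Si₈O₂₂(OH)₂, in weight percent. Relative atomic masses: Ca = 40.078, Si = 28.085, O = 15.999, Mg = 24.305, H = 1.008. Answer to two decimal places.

Molar mass of Ca₂Mg₅Si₈O₂₂(OH)₂ = 2·40.078 + 5·24.305 + 8·28.085 + 24·15.999 + 2·1.008 = 812.353 g/mol.
Each formula unit contains 8 Si, equivalent to 8/1 = 8.0000 mol SiO2.
M(SiO2) = 1×28.085 + 2×15.999 = 60.083 g/mol.
Mass of SiO2 per formula unit = 8.0000 × 60.083 = 480.664 g.
SiO2 wt% = 480.664 / 812.353 × 100 = 59.17%.

59.17 wt%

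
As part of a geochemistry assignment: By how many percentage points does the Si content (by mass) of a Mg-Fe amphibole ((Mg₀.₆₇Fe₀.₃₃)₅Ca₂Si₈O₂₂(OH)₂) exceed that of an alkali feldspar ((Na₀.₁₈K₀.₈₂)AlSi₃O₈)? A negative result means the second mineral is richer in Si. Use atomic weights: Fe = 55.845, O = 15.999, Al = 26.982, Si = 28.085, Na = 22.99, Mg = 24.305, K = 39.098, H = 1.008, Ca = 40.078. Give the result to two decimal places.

First mineral: 224.680 g Si in 864.394 g formula = 25.99 wt% Si.
Second mineral: 84.255 g Si in 275.428 g formula = 30.59 wt% Si.
25.99% − 30.59% gives a difference of -4.60 percentage points.

-4.60 percentage points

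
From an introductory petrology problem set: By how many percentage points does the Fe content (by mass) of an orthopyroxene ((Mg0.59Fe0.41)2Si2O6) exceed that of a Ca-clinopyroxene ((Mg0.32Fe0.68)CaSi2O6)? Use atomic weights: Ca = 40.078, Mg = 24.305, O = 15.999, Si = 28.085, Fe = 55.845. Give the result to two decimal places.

Fe in (Mg0.59Fe0.41)2Si2O6: molar mass 226.637 g/mol; 0.82×55.845 = 45.793 g → 20.21 wt%.
Fe in (Mg0.32Fe0.68)CaSi2O6: molar mass 237.994 g/mol; 0.68×55.845 = 37.975 g → 15.96 wt%.
Difference = 20.21 − 15.96 = 4.25 percentage points.

4.25 percentage points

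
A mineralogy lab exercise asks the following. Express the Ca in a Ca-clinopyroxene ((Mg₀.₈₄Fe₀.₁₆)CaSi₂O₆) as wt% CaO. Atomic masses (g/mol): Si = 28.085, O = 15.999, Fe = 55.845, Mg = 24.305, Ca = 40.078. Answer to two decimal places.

25.31 wt%

Molar mass of (Mg₀.₈₄Fe₀.₁₆)CaSi₂O₆ = 0.84×24.305 + 0.16×55.845 + 1×40.078 + 2×28.085 + 6×15.999 = 221.593 g/mol.
Each formula unit contains 1 Ca, equivalent to 1/1 = 1.0000 mol CaO.
M(CaO) = 1×40.078 + 1×15.999 = 56.077 g/mol.
Mass of CaO per formula unit = 1.0000 × 56.077 = 56.077 g.
CaO wt% = 56.077 / 221.593 × 100 = 25.31%.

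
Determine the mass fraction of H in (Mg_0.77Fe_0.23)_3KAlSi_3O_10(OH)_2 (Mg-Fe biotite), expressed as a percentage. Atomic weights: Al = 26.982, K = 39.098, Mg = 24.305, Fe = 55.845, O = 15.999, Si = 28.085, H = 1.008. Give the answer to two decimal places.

Molar mass of (Mg_0.77Fe_0.23)_3KAlSi_3O_10(OH)_2: 2.31*24.305 + 0.69*55.845 + 1*39.098 + 1*26.982 + 3*28.085 + 12*15.999 + 2*1.008 = 439.017 g/mol.
Mass of H per formula unit: 2 × 1.008 = 2.016 g.
Weight fraction H = 2.016 / 439.017 = 0.0046.

0.46 weight percent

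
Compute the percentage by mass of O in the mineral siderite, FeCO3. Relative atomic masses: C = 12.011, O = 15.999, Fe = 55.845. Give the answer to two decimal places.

Formula mass = 1*55.845 + 1*12.011 + 3*15.999 = 115.853 g/mol, of which 47.997 g is O.
So O makes up 47.997/115.853 = 0.4143 of the mass, i.e. 41.43%.

41.43 mass %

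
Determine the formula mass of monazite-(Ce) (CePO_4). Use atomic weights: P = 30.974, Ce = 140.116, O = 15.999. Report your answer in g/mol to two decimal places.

The formula mass is the sum 1×140.116 + 1×30.974 + 4×15.999.

235.09 g/mol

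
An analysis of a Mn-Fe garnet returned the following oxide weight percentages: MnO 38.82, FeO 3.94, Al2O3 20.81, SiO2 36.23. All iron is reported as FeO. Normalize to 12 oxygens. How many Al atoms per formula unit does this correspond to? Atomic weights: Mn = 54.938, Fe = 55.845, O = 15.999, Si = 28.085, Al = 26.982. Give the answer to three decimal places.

MnO: 38.82/70.937 = 0.54725 mol → 0.54725 mol Mn, 0.54725 mol O.
FeO: 3.94/71.844 = 0.05484 mol → 0.05484 mol Fe, 0.05484 mol O.
Al2O3: 20.81/101.961 = 0.20410 mol → 0.40820 mol Al, 0.61230 mol O.
SiO2: 36.23/60.083 = 0.60300 mol → 0.60300 mol Si, 1.20600 mol O.
Total oxygen = 2.42039 mol. Normalization factor = 12/2.42039 = 4.95788.
Al per 12 O = 0.40820 × 4.95788 = 2.024.

2.024 Al apfu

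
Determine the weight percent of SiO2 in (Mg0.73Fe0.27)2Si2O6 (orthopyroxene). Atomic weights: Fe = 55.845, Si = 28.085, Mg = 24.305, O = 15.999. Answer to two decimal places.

M((Mg0.73Fe0.27)2Si2O6) = 217.806 g/mol; M(SiO2) = 60.083 g/mol.
Moles SiO2 per formula unit = 2 Si ÷ 1 = 2.0000.
SiO2 fraction = (2.0000 × 60.083) / 217.806 = 120.166/217.806 = 0.5517.

55.17 wt%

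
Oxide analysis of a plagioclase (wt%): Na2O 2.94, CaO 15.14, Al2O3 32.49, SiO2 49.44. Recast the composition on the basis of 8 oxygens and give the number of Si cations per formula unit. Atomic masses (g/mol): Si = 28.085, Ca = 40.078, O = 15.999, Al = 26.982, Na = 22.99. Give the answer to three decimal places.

Na2O: 2.94/61.979 = 0.04744 mol → 0.09488 mol Na, 0.04744 mol O.
CaO: 15.14/56.077 = 0.26999 mol → 0.26999 mol Ca, 0.26999 mol O.
Al2O3: 32.49/101.961 = 0.31865 mol → 0.63730 mol Al, 0.95595 mol O.
SiO2: 49.44/60.083 = 0.82286 mol → 0.82286 mol Si, 1.64572 mol O.
Total oxygen = 2.91910 mol. Normalization factor = 8/2.91910 = 2.74057.
Si per 8 O = 0.82286 × 2.74057 = 2.255.

2.255 Si apfu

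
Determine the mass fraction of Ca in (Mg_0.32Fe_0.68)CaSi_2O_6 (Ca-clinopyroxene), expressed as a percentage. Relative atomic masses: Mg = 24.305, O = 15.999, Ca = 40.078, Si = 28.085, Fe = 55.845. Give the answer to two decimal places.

Formula mass = 0.32·24.305 + 0.68·55.845 + 1·40.078 + 2·28.085 + 6·15.999 = 237.994 g/mol, of which 40.078 g is Ca.
So Ca makes up 40.078/237.994 = 0.1684 of the mass, i.e. 16.84%.

16.84 wt%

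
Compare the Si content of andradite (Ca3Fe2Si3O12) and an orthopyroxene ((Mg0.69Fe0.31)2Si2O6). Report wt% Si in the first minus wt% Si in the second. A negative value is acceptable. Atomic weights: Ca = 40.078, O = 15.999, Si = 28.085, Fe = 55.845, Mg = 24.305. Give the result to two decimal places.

-8.91 percentage points

Si in Ca3Fe2Si3O12: molar mass 508.167 g/mol; 3×28.085 = 84.255 g → 16.58 wt%.
Si in (Mg0.69Fe0.31)2Si2O6: molar mass 220.329 g/mol; 2×28.085 = 56.170 g → 25.49 wt%.
Difference = 16.58 − 25.49 = -8.91 percentage points.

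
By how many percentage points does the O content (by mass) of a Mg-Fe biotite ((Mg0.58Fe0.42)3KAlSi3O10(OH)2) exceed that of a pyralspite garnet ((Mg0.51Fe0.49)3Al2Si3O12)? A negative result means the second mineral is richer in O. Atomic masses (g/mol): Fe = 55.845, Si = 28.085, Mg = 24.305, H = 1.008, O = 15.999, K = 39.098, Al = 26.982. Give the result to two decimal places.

O in (Mg0.58Fe0.42)3KAlSi3O10(OH)2: molar mass 456.994 g/mol; 12×15.999 = 191.988 g → 42.01 wt%.
O in (Mg0.51Fe0.49)3Al2Si3O12: molar mass 449.486 g/mol; 12×15.999 = 191.988 g → 42.71 wt%.
Difference = 42.01 − 42.71 = -0.70 percentage points.

-0.70 percentage points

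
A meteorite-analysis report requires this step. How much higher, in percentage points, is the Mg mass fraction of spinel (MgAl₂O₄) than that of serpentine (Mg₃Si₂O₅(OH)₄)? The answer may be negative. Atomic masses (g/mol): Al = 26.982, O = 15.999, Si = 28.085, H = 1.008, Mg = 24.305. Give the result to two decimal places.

Mg in MgAl₂O₄: molar mass 142.265 g/mol; 1×24.305 = 24.305 g → 17.08 wt%.
Mg in Mg₃Si₂O₅(OH)₄: molar mass 277.108 g/mol; 3×24.305 = 72.915 g → 26.31 wt%.
Difference = 17.08 − 26.31 = -9.23 percentage points.

-9.23 percentage points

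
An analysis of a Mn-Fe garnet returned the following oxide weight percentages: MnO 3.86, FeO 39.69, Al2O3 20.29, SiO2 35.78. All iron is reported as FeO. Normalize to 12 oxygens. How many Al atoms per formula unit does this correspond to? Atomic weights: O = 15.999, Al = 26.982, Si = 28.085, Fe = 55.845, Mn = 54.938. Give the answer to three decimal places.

1.994 Al apfu

MnO (M=70.937): mol = 0.05441; Mn = 0.05441, O = 0.05441.
FeO (M=71.844): mol = 0.55245; Fe = 0.55245, O = 0.55245.
Al2O3 (M=101.961): mol = 0.19900; Al = 0.39800, O = 0.59700.
SiO2 (M=60.083): mol = 0.59551; Si = 0.59551, O = 1.19102.
ΣO = 2.39488; factor = 12/ΣO = 5.01069.
Al apfu = 0.39800 × 5.01069 = 1.994.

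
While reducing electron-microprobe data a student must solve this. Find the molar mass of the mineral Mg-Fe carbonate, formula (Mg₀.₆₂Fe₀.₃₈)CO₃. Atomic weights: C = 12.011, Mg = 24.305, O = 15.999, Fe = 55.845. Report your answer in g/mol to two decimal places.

Mg: 0.62 × 24.305 = 15.0691
Fe: 0.38 × 55.845 = 21.2211
C: 1 × 12.011 = 12.0110
O: 3 × 15.999 = 47.9970
Summing the contributions gives the formula mass.

96.30 g/mol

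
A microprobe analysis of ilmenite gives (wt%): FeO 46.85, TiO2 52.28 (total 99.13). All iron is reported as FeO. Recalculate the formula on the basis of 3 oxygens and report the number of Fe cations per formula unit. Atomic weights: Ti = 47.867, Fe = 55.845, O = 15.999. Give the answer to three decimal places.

0.997 Fe apfu

FeO: 46.85/71.844 = 0.65211 mol → 0.65211 mol Fe, 0.65211 mol O.
TiO2: 52.28/79.865 = 0.65460 mol → 0.65460 mol Ti, 1.30920 mol O.
Total oxygen = 1.96131 mol. Normalization factor = 3/1.96131 = 1.52959.
Fe per 3 O = 0.65211 × 1.52959 = 0.997.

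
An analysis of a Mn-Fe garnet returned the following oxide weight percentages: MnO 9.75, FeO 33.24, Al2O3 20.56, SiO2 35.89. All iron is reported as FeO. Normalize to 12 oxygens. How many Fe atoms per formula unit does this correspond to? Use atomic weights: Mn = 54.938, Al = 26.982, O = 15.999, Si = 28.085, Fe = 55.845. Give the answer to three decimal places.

2.314 Fe apfu

9.75 wt% MnO ÷ 70.937 g/mol = 0.13745 mol, giving 0.13745 Mn and 0.13745 O.
33.24 wt% FeO ÷ 71.844 g/mol = 0.46267 mol, giving 0.46267 Fe and 0.46267 O.
20.56 wt% Al2O3 ÷ 101.961 g/mol = 0.20165 mol, giving 0.40330 Al and 0.60495 O.
35.89 wt% SiO2 ÷ 60.083 g/mol = 0.59734 mol, giving 0.59734 Si and 1.19468 O.
Oxygen sums to 2.39975; scaling by 12/2.39975 = 5.00052 puts the formula on 12 O.
Fe: 0.46267 × 5.00052 = 2.314 atoms per formula unit.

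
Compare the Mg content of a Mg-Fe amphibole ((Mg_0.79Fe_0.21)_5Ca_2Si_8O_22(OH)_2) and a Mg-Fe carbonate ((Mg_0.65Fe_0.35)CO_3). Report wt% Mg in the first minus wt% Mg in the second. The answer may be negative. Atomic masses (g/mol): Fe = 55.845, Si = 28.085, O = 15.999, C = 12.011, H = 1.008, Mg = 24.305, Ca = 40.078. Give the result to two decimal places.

-5.21 percentage points

M((Mg_0.79Fe_0.21)_5Ca_2Si_8O_22(OH)_2) = 845.470 g/mol, so wt% Mg = 96.005/845.470 × 100 = 11.36%.
M((Mg_0.65Fe_0.35)CO_3) = 95.352 g/mol, so wt% Mg = 15.798/95.352 × 100 = 16.57%.
11.36 − 16.57 = -5.21 pp.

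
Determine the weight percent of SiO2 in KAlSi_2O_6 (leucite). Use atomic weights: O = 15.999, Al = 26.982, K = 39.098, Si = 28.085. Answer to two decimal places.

55.06 wt%

M(KAlSi_2O_6) = 218.244 g/mol; M(SiO2) = 60.083 g/mol.
Moles SiO2 per formula unit = 2 Si ÷ 1 = 2.0000.
SiO2 fraction = (2.0000 × 60.083) / 218.244 = 120.166/218.244 = 0.5506.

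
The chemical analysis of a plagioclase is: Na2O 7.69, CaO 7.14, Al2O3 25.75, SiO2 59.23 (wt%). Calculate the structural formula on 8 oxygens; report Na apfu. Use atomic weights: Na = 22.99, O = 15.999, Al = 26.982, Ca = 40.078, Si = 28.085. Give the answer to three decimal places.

Na2O: 7.69/61.979 = 0.12407 mol → 0.24814 mol Na, 0.12407 mol O.
CaO: 7.14/56.077 = 0.12732 mol → 0.12732 mol Ca, 0.12732 mol O.
Al2O3: 25.75/101.961 = 0.25255 mol → 0.50510 mol Al, 0.75765 mol O.
SiO2: 59.23/60.083 = 0.98580 mol → 0.98580 mol Si, 1.97160 mol O.
Total oxygen = 2.98064 mol. Normalization factor = 8/2.98064 = 2.68399.
Na per 8 O = 0.24814 × 2.68399 = 0.666.

0.666 Na apfu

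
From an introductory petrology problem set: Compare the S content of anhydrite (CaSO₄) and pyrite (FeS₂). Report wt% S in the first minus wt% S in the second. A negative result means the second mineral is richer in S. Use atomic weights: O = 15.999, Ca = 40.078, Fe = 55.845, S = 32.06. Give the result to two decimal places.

First mineral: 32.060 g S in 136.134 g formula = 23.55 wt% S.
Second mineral: 64.120 g S in 119.965 g formula = 53.45 wt% S.
23.55% − 53.45% gives a difference of -29.90 percentage points.

-29.90 percentage points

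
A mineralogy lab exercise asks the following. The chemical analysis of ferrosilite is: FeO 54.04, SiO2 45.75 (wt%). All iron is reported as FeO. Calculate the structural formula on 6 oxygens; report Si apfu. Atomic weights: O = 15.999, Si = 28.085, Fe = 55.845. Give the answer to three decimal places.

FeO (M=71.844): mol = 0.75219; Fe = 0.75219, O = 0.75219.
SiO2 (M=60.083): mol = 0.76145; Si = 0.76145, O = 1.52290.
ΣO = 2.27509; factor = 6/ΣO = 2.63726.
Si apfu = 0.76145 × 2.63726 = 2.008.

2.008 Si apfu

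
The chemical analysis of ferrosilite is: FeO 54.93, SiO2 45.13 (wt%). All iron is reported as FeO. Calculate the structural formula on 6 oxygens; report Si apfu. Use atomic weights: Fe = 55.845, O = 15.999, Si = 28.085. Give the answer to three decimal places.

1.988 Si apfu

FeO (M=71.844): mol = 0.76457; Fe = 0.76457, O = 0.76457.
SiO2 (M=60.083): mol = 0.75113; Si = 0.75113, O = 1.50226.
ΣO = 2.26683; factor = 6/ΣO = 2.64687.
Si apfu = 0.75113 × 2.64687 = 1.988.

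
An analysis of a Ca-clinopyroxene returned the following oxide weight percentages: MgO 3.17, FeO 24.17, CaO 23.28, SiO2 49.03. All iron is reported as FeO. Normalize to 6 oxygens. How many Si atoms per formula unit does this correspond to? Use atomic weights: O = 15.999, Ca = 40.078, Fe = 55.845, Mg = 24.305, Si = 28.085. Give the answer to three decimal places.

1.988 Si apfu

MgO (M=40.304): mol = 0.07865; Mg = 0.07865, O = 0.07865.
FeO (M=71.844): mol = 0.33642; Fe = 0.33642, O = 0.33642.
CaO (M=56.077): mol = 0.41514; Ca = 0.41514, O = 0.41514.
SiO2 (M=60.083): mol = 0.81604; Si = 0.81604, O = 1.63208.
ΣO = 2.46229; factor = 6/ΣO = 2.43676.
Si apfu = 0.81604 × 2.43676 = 1.988.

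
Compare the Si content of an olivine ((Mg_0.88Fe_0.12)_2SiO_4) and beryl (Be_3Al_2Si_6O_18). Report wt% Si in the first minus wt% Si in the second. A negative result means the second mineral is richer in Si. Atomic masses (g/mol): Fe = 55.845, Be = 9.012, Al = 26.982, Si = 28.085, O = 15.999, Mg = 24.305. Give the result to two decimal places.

Si in (Mg_0.88Fe_0.12)_2SiO_4: molar mass 148.261 g/mol; 1×28.085 = 28.085 g → 18.94 wt%.
Si in Be_3Al_2Si_6O_18: molar mass 537.492 g/mol; 6×28.085 = 168.510 g → 31.35 wt%.
Difference = 18.94 − 31.35 = -12.41 percentage points.

-12.41 percentage points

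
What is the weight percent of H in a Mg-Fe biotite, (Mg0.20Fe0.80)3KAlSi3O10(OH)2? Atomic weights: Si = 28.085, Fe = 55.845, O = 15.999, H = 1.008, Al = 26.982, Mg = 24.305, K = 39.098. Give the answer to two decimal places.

Molar mass of (Mg0.20Fe0.80)3KAlSi3O10(OH)2: 0.60*24.305 + 2.40*55.845 + 1*39.098 + 1*26.982 + 3*28.085 + 12*15.999 + 2*1.008 = 492.950 g/mol.
Mass of H per formula unit: 2 × 1.008 = 2.016 g.
Weight fraction H = 2.016 / 492.950 = 0.0041.

0.41 weight percent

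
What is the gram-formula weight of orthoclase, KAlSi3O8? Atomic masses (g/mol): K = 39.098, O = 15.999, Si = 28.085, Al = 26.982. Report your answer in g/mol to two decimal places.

278.33 g/mol

The formula mass is the sum 1(39.098) + 1(26.982) + 3(28.085) + 8(15.999).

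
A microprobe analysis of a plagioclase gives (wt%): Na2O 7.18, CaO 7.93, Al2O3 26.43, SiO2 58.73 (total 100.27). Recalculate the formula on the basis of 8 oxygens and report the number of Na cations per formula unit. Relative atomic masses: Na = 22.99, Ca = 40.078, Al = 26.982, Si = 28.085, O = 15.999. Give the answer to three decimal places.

0.620 Na apfu

Na2O (M=61.979): mol = 0.11585; Na = 0.23170, O = 0.11585.
CaO (M=56.077): mol = 0.14141; Ca = 0.14141, O = 0.14141.
Al2O3 (M=101.961): mol = 0.25922; Al = 0.51844, O = 0.77766.
SiO2 (M=60.083): mol = 0.97748; Si = 0.97748, O = 1.95496.
ΣO = 2.98988; factor = 8/ΣO = 2.67569.
Na apfu = 0.23170 × 2.67569 = 0.620.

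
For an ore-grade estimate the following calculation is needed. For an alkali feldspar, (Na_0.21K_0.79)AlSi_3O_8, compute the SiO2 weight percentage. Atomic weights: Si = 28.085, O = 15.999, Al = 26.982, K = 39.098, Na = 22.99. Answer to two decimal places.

Formula mass = 274.944 g/mol.
3 Si → 3.0000 mol SiO2 per formula unit; M(SiO2) = 60.083, so SiO2 mass = 180.249 g.
180.249/274.944 × 100 = 65.56 wt%.

65.56 wt%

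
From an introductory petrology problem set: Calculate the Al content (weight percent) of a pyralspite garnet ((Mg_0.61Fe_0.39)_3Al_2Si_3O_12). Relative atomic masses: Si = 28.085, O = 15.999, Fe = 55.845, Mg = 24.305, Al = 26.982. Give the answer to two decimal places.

Formula mass = 1.83×24.305 + 1.17×55.845 + 2×26.982 + 3×28.085 + 12×15.999 = 440.024 g/mol, of which 53.964 g is Al.
So Al makes up 53.964/440.024 = 0.1226 of the mass, i.e. 12.26%.

12.26 weight percent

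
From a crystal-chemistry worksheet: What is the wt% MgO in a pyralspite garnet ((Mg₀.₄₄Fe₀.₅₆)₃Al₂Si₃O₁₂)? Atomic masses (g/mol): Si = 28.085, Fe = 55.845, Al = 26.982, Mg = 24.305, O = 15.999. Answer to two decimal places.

11.66 wt%

Formula mass = 456.109 g/mol.
1.32 Mg → 1.3200 mol MgO per formula unit; M(MgO) = 40.304, so MgO mass = 53.201 g.
53.201/456.109 × 100 = 11.66 wt%.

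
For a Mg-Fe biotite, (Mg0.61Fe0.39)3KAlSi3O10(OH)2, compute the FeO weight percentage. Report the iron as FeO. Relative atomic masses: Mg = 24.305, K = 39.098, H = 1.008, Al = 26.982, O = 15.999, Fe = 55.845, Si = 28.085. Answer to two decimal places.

18.51 wt%

Molar mass of (Mg0.61Fe0.39)3KAlSi3O10(OH)2 = 1.83·24.305 + 1.17·55.845 + 1·39.098 + 1·26.982 + 3·28.085 + 12·15.999 + 2·1.008 = 454.156 g/mol.
Each formula unit contains 1.17 Fe, equivalent to 1.17/1 = 1.1700 mol FeO.
M(FeO) = 1×55.845 + 1×15.999 = 71.844 g/mol.
Mass of FeO per formula unit = 1.1700 × 71.844 = 84.057 g.
FeO wt% = 84.057 / 454.156 × 100 = 18.51%.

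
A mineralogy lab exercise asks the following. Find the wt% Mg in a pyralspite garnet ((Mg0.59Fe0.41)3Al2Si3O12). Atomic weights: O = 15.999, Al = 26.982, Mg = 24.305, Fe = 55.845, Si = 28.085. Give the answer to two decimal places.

Formula mass = 1.77·24.305 + 1.23·55.845 + 2·26.982 + 3·28.085 + 12·15.999 = 441.916 g/mol, of which 43.020 g is Mg.
So Mg makes up 43.020/441.916 = 0.0973 of the mass, i.e. 9.73%.

9.73 weight percent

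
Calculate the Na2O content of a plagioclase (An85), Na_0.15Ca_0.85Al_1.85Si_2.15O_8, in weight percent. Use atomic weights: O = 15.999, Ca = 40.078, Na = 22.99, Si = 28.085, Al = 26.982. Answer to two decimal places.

1.69 wt%

Molar mass of Na_0.15Ca_0.85Al_1.85Si_2.15O_8 = 0.15×22.99 + 0.85×40.078 + 1.85×26.982 + 2.15×28.085 + 8×15.999 = 275.806 g/mol.
Each formula unit contains 0.15 Na, equivalent to 0.15/2 = 0.0750 mol Na2O.
M(Na2O) = 2×22.99 + 1×15.999 = 61.979 g/mol.
Mass of Na2O per formula unit = 0.0750 × 61.979 = 4.648 g.
Na2O wt% = 4.648 / 275.806 × 100 = 1.69%.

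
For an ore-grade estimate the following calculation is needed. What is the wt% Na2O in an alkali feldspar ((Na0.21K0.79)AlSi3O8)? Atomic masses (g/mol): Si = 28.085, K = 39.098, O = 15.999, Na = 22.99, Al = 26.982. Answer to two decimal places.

2.37 wt%

M((Na0.21K0.79)AlSi3O8) = 274.944 g/mol; M(Na2O) = 61.979 g/mol.
Moles Na2O per formula unit = 0.21 Na ÷ 2 = 0.1050.
Na2O fraction = (0.1050 × 61.979) / 274.944 = 6.508/274.944 = 0.0237.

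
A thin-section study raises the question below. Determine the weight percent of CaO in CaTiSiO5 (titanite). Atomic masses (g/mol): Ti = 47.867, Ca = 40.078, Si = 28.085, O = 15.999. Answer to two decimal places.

Molar mass of CaTiSiO5 = 1·40.078 + 1·47.867 + 1·28.085 + 5·15.999 = 196.025 g/mol.
Each formula unit contains 1 Ca, equivalent to 1/1 = 1.0000 mol CaO.
M(CaO) = 1×40.078 + 1×15.999 = 56.077 g/mol.
Mass of CaO per formula unit = 1.0000 × 56.077 = 56.077 g.
CaO wt% = 56.077 / 196.025 × 100 = 28.61%.

28.61 wt%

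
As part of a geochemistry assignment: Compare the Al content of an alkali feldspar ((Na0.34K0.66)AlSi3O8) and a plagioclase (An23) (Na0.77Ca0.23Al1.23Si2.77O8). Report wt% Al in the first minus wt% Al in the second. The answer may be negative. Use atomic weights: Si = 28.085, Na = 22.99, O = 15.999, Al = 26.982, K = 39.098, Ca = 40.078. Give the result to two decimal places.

-2.59 percentage points

Al in (Na0.34K0.66)AlSi3O8: molar mass 272.850 g/mol; 1×26.982 = 26.982 g → 9.89 wt%.
Al in Na0.77Ca0.23Al1.23Si2.77O8: molar mass 265.896 g/mol; 1.23×26.982 = 33.188 g → 12.48 wt%.
Difference = 9.89 − 12.48 = -2.59 percentage points.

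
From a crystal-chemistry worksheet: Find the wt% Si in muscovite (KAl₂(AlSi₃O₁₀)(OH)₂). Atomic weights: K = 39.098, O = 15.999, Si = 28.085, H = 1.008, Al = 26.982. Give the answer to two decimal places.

M(KAl₂(AlSi₃O₁₀)(OH)₂) = 398.303 g/mol.
Si contributes 3 × 28.085 = 84.255 g per mole.
84.255/398.303 = 0.2115 → 21.15%.

21.15 weight percent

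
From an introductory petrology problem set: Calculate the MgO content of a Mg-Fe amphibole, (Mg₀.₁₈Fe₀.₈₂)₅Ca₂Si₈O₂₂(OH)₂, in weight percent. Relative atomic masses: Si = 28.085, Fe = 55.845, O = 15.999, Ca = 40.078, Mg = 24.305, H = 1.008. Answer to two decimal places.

Molar mass of (Mg₀.₁₈Fe₀.₈₂)₅Ca₂Si₈O₂₂(OH)₂ = 0.90×24.305 + 4.10×55.845 + 2×40.078 + 8×28.085 + 24×15.999 + 2×1.008 = 941.667 g/mol.
Each formula unit contains 0.90 Mg, equivalent to 0.90/1 = 0.9000 mol MgO.
M(MgO) = 1×24.305 + 1×15.999 = 40.304 g/mol.
Mass of MgO per formula unit = 0.9000 × 40.304 = 36.274 g.
MgO wt% = 36.274 / 941.667 × 100 = 3.85%.

3.85 wt%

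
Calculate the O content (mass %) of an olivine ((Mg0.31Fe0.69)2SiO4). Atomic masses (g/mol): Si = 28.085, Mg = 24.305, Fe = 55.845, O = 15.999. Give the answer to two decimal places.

M((Mg0.31Fe0.69)2SiO4) = 184.216 g/mol.
O contributes 4 × 15.999 = 63.996 g per mole.
63.996/184.216 = 0.3474 → 34.74%.

34.74 mass %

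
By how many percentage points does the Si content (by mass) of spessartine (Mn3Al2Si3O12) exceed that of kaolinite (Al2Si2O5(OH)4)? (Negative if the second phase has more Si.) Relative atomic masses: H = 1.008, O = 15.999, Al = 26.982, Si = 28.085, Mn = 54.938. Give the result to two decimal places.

M(Mn3Al2Si3O12) = 495.021 g/mol, so wt% Si = 84.255/495.021 × 100 = 17.02%.
M(Al2Si2O5(OH)4) = 258.157 g/mol, so wt% Si = 56.170/258.157 × 100 = 21.76%.
17.02 − 21.76 = -4.74 pp.

-4.74 percentage points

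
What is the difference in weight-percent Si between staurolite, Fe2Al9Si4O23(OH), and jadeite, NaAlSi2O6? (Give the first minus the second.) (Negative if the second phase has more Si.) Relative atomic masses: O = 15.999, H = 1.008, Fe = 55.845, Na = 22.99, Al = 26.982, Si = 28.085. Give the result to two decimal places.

-14.60 percentage points

Si in Fe2Al9Si4O23(OH): molar mass 851.852 g/mol; 4×28.085 = 112.340 g → 13.19 wt%.
Si in NaAlSi2O6: molar mass 202.136 g/mol; 2×28.085 = 56.170 g → 27.79 wt%.
Difference = 13.19 − 27.79 = -14.60 percentage points.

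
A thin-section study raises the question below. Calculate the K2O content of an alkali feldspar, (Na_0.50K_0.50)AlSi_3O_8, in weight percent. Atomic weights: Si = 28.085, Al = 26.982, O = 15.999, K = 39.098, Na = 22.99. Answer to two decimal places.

M((Na_0.50K_0.50)AlSi_3O_8) = 270.273 g/mol; M(K2O) = 94.195 g/mol.
Moles K2O per formula unit = 0.50 K ÷ 2 = 0.2500.
K2O fraction = (0.2500 × 94.195) / 270.273 = 23.549/270.273 = 0.0871.

8.71 wt%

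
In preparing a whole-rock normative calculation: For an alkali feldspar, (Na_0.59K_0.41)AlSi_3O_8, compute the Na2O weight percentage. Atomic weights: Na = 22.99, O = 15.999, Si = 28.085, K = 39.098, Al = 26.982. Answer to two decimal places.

M((Na_0.59K_0.41)AlSi_3O_8) = 268.823 g/mol; M(Na2O) = 61.979 g/mol.
Moles Na2O per formula unit = 0.59 Na ÷ 2 = 0.2950.
Na2O fraction = (0.2950 × 61.979) / 268.823 = 18.284/268.823 = 0.0680.

6.80 wt%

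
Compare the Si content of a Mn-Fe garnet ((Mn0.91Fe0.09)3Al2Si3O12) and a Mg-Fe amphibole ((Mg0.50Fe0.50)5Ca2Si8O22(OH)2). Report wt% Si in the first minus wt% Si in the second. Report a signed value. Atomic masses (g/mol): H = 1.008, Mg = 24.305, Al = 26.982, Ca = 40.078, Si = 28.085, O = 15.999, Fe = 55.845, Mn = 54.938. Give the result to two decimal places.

Si in (Mn0.91Fe0.09)3Al2Si3O12: molar mass 495.266 g/mol; 3×28.085 = 84.255 g → 17.01 wt%.
Si in (Mg0.50Fe0.50)5Ca2Si8O22(OH)2: molar mass 891.203 g/mol; 8×28.085 = 224.680 g → 25.21 wt%.
Difference = 17.01 − 25.21 = -8.20 percentage points.

-8.20 percentage points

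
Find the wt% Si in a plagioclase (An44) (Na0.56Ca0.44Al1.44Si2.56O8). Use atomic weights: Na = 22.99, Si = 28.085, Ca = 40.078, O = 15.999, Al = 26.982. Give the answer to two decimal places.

26.70 mass %

Molar mass of Na0.56Ca0.44Al1.44Si2.56O8: 0.56·22.99 + 0.44·40.078 + 1.44·26.982 + 2.56·28.085 + 8·15.999 = 269.252 g/mol.
Mass of Si per formula unit: 2.56 × 28.085 = 71.898 g.
Weight fraction Si = 71.898 / 269.252 = 0.2670.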